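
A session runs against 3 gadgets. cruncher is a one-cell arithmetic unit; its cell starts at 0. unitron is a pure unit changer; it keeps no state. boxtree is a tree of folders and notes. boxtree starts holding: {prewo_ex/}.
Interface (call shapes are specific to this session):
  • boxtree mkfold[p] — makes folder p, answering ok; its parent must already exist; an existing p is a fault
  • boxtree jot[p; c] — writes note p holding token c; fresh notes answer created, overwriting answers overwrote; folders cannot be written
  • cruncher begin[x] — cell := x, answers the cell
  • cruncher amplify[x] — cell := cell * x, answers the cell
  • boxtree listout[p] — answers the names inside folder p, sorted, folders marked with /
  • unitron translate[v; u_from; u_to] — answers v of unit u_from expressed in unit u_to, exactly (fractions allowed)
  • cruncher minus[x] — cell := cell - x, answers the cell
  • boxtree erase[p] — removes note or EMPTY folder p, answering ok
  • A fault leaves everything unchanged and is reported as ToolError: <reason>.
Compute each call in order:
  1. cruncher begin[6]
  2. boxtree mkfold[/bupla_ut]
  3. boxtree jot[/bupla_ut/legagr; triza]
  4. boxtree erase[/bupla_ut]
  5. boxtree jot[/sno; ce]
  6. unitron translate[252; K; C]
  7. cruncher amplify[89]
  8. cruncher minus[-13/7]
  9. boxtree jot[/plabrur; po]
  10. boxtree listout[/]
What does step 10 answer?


% cruncher begin x→6
  6
% boxtree mkfold p→/bupla_ut
  ok
% boxtree jot p→/bupla_ut/legagr c→triza
  created
% boxtree erase p→/bupla_ut
  ToolError: not empty
% boxtree jot p→/sno c→ce
  created
% unitron translate v→252 u_from→K u_to→C
  -423/20
% cruncher amplify x→89
  534
% cruncher minus x→-13/7
  3751/7
% boxtree jot p→/plabrur c→po
  created
% boxtree listout p→/
  [bupla_ut/, plabrur, prewo_ex/, sno]

Answer: [bupla_ut/, plabrur, prewo_ex/, sno]


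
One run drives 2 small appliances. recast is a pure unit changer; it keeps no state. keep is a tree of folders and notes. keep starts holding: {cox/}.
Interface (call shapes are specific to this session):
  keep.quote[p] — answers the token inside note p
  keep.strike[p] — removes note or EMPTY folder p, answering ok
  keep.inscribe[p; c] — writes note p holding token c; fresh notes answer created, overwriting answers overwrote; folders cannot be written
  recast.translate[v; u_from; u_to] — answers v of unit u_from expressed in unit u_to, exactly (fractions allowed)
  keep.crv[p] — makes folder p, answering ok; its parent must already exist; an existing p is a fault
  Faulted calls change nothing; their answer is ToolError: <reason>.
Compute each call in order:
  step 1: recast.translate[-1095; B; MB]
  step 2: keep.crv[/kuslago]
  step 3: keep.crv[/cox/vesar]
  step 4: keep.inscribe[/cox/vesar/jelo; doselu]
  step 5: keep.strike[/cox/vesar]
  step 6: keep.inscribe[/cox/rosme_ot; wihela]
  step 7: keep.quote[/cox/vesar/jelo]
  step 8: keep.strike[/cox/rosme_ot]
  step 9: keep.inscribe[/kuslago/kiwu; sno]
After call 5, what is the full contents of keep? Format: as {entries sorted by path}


Answer: {cox/, cox/vesar/, cox/vesar/jelo=doselu, kuslago/}

Derivation:
$ recast.translate v=-1095 u_from=B u_to=MB
  -219/200000
$ keep.crv p=/kuslago
  ok
$ keep.crv p=/cox/vesar
  ok
$ keep.inscribe p=/cox/vesar/jelo c=doselu
  created
$ keep.strike p=/cox/vesar
  ToolError: not empty
$ keep.inscribe p=/cox/rosme_ot c=wihela
  created
$ keep.quote p=/cox/vesar/jelo
  doselu
$ keep.strike p=/cox/rosme_ot
  ok
$ keep.inscribe p=/kuslago/kiwu c=sno
  created


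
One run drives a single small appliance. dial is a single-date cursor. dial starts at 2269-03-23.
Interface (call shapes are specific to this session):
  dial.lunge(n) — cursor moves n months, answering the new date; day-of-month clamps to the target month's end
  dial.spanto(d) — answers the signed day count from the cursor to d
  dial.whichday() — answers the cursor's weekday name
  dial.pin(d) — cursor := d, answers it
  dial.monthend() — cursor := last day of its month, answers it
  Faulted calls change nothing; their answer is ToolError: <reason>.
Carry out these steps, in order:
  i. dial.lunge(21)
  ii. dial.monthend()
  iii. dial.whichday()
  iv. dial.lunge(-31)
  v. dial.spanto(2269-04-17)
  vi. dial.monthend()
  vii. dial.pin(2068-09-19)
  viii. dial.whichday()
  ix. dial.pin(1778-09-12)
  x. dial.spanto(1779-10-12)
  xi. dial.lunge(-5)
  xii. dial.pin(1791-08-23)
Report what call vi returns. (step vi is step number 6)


Answer: 2268-05-31

Derivation:
Then lunge with n=21, and get 2270-12-23.
Next I call monthend, which returns 2270-12-31.
I use whichday, giving Saturday.
Calling lunge with n=-31, and get 2268-05-31.
Using spanto with d=2269-04-17, giving 321.
I call monthend: 2268-05-31.
I use pin with d=2068-09-19, yielding 2068-09-19.
I call whichday(), which returns Wednesday.
I use pin with d=1778-09-12, and get 1778-09-12.
I call spanto with d=1779-10-12: 395.
Now I run lunge with n=-5, giving 1778-04-12.
I call pin with d=1791-08-23, → 1791-08-23.


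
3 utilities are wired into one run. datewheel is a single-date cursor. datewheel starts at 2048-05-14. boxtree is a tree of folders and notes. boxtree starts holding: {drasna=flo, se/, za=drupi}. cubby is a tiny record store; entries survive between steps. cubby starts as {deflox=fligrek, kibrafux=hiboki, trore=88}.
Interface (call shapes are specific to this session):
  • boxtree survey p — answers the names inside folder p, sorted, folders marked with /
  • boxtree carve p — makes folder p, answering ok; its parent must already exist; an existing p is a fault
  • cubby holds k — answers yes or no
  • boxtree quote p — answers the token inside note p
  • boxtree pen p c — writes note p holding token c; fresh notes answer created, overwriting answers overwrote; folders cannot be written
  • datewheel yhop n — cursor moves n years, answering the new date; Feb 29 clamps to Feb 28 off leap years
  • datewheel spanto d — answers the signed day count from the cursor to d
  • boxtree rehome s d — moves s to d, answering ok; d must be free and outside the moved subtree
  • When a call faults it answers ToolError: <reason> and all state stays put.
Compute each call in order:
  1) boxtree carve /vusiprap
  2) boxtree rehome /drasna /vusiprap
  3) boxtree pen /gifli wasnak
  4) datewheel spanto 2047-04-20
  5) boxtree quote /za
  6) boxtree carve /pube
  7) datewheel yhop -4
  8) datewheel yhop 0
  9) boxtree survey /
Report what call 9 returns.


·→ boxtree carve(/vusiprap)
·← ok
·→ boxtree rehome(/drasna, /vusiprap)
·← ToolError: exists
·→ boxtree pen(/gifli, wasnak)
·← created
·→ datewheel spanto(2047-04-20)
·← -390
·→ boxtree quote(/za)
·← drupi
·→ boxtree carve(/pube)
·← ok
·→ datewheel yhop(-4)
·← 2044-05-14
·→ datewheel yhop(0)
·← 2044-05-14
·→ boxtree survey(/)
·← [drasna, gifli, pube/, se/, vusiprap/, za]

Answer: [drasna, gifli, pube/, se/, vusiprap/, za]


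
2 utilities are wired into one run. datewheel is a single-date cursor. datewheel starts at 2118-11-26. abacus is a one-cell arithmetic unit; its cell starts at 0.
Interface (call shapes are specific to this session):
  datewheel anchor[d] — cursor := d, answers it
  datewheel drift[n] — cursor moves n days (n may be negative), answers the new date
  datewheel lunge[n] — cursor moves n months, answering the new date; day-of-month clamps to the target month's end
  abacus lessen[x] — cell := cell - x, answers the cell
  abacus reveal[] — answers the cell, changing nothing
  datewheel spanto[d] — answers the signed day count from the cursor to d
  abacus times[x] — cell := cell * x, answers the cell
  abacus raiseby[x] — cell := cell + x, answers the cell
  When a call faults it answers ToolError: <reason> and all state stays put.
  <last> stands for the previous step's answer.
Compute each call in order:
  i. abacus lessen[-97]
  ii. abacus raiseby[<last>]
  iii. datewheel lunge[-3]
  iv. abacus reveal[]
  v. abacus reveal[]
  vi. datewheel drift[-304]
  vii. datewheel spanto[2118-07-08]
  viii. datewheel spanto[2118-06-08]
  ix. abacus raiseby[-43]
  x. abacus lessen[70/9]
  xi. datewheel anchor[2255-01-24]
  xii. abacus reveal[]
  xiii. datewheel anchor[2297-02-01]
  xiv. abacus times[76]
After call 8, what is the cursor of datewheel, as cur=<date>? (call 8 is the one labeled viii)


==> abacus lessen(-97)
<== 97
==> abacus raiseby(<last>)
<== 194
==> datewheel lunge(-3)
<== 2118-08-26
==> abacus reveal()
<== 194
==> abacus reveal()
<== 194
==> datewheel drift(-304)
<== 2117-10-26
==> datewheel spanto(2118-07-08)
<== 255
==> datewheel spanto(2118-06-08)
<== 225
==> abacus raiseby(-43)
<== 151
==> abacus lessen(70/9)
<== 1289/9
==> datewheel anchor(2255-01-24)
<== 2255-01-24
==> abacus reveal()
<== 1289/9
==> datewheel anchor(2297-02-01)
<== 2297-02-01
==> abacus times(76)
<== 97964/9

Answer: cur=2117-10-26


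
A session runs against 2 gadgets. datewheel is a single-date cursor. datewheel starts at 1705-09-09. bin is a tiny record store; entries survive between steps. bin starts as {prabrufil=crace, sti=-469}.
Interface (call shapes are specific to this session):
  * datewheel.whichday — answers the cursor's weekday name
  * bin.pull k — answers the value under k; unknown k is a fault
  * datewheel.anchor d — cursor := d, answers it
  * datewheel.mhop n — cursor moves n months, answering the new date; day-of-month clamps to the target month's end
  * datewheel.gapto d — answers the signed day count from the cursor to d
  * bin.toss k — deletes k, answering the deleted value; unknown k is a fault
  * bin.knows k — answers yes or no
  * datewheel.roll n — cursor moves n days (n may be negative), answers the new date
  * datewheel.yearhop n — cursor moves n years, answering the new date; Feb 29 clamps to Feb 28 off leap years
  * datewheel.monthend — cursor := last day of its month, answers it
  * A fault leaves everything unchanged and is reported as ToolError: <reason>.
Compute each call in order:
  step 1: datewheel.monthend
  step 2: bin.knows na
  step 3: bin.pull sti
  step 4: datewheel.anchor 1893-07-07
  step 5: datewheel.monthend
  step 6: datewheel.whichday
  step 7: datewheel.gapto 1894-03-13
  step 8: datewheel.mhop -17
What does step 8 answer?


-> datewheel.monthend()
<- 1705-09-30
-> bin.knows(k: na)
<- no
-> bin.pull(k: sti)
<- -469
-> datewheel.anchor(d: 1893-07-07)
<- 1893-07-07
-> datewheel.monthend()
<- 1893-07-31
-> datewheel.whichday()
<- Monday
-> datewheel.gapto(d: 1894-03-13)
<- 225
-> datewheel.mhop(n: -17)
<- 1892-02-29

Answer: 1892-02-29


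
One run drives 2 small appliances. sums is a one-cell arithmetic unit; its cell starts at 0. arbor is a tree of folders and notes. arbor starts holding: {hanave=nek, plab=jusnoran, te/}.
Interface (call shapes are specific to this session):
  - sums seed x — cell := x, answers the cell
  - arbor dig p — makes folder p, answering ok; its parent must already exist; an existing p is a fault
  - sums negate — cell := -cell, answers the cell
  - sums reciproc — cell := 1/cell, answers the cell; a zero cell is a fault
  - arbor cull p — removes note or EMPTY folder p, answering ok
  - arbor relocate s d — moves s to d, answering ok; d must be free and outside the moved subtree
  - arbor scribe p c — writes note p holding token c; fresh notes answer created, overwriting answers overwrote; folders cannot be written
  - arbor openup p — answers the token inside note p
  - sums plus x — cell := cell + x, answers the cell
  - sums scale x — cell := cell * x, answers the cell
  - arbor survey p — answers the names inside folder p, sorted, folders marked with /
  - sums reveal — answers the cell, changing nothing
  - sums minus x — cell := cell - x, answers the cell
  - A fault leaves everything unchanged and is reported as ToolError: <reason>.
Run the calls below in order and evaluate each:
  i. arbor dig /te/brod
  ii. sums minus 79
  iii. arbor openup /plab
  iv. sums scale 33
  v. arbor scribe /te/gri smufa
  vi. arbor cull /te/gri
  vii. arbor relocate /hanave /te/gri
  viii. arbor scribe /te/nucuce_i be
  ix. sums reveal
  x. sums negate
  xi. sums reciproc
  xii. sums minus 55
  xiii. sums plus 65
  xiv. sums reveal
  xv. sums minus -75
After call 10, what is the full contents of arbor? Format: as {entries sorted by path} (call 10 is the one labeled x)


Answer: {plab=jusnoran, te/, te/brod/, te/gri=nek, te/nucuce_i=be}

Derivation:
→ arbor dig(p=/te/brod)
← ok
→ sums minus(x=79)
← -79
→ arbor openup(p=/plab)
← jusnoran
→ sums scale(x=33)
← -2607
→ arbor scribe(p=/te/gri, c=smufa)
← created
→ arbor cull(p=/te/gri)
← ok
→ arbor relocate(s=/hanave, d=/te/gri)
← ok
→ arbor scribe(p=/te/nucuce_i, c=be)
← created
→ sums reveal()
← -2607
→ sums negate()
← 2607
→ sums reciproc()
← 1/2607
→ sums minus(x=55)
← -143384/2607
→ sums plus(x=65)
← 26071/2607
→ sums reveal()
← 26071/2607
→ sums minus(x=-75)
← 221596/2607


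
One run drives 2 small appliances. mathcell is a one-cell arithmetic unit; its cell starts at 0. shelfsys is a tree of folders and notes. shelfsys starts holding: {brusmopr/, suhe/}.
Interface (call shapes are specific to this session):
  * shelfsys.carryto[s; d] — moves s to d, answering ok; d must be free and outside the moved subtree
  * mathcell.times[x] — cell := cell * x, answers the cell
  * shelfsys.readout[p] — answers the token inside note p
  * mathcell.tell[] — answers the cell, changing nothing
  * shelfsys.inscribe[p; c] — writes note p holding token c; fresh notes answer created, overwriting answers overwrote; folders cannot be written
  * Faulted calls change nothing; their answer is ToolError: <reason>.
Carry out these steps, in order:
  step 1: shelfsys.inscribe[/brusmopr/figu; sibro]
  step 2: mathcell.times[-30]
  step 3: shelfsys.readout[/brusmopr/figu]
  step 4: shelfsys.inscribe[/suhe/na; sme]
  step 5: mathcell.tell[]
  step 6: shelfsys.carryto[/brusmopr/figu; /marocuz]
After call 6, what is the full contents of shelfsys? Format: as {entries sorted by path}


Answer: {brusmopr/, marocuz=sibro, suhe/, suhe/na=sme}

Derivation:
[in] shelfsys.inscribe /brusmopr/figu sibro
:: created
[in] mathcell.times -30
:: 0
[in] shelfsys.readout /brusmopr/figu
:: sibro
[in] shelfsys.inscribe /suhe/na sme
:: created
[in] mathcell.tell
:: 0
[in] shelfsys.carryto /brusmopr/figu /marocuz
:: ok


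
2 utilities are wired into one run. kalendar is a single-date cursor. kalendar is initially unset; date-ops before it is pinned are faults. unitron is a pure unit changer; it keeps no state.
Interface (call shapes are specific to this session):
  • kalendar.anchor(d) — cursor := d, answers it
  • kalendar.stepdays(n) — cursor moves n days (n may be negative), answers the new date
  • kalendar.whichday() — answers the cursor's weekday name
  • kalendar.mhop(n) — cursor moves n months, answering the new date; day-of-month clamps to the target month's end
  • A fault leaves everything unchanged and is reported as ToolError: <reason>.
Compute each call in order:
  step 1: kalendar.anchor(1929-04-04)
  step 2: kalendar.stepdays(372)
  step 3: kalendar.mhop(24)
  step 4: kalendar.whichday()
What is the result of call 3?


>> kalendar.anchor(d=1929-04-04)
<< 1929-04-04
>> kalendar.stepdays(n=372)
<< 1930-04-11
>> kalendar.mhop(n=24)
<< 1932-04-11
>> kalendar.whichday()
<< Monday

Answer: 1932-04-11


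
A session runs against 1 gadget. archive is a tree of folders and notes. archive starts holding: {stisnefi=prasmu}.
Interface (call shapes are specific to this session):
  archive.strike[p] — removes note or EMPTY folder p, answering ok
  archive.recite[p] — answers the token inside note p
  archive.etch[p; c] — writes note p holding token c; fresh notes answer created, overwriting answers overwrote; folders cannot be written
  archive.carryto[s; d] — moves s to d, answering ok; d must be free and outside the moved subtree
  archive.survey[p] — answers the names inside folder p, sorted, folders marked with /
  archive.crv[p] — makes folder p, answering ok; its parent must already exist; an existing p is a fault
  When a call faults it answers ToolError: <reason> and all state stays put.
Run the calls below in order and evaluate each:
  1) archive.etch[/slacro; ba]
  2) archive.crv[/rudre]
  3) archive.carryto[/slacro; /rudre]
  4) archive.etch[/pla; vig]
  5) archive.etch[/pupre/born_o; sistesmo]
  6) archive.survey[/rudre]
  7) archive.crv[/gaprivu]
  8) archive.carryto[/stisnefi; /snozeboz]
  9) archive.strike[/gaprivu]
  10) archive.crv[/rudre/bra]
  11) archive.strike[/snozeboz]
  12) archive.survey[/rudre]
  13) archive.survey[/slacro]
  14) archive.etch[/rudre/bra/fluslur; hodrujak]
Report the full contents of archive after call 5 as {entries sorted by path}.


Answer: {pla=vig, rudre/, slacro=ba, stisnefi=prasmu}

Derivation:
# archive.etch(p→/slacro, c→ba) == created
# archive.crv(p→/rudre) == ok
# archive.carryto(s→/slacro, d→/rudre) == ToolError: exists
# archive.etch(p→/pla, c→vig) == created
# archive.etch(p→/pupre/born_o, c→sistesmo) == ToolError: no parent
# archive.survey(p→/rudre) == []
# archive.crv(p→/gaprivu) == ok
# archive.carryto(s→/stisnefi, d→/snozeboz) == ok
# archive.strike(p→/gaprivu) == ok
# archive.crv(p→/rudre/bra) == ok
# archive.strike(p→/snozeboz) == ok
# archive.survey(p→/rudre) == [bra/]
# archive.survey(p→/slacro) == ToolError: not a directory
# archive.etch(p→/rudre/bra/fluslur, c→hodrujak) == created


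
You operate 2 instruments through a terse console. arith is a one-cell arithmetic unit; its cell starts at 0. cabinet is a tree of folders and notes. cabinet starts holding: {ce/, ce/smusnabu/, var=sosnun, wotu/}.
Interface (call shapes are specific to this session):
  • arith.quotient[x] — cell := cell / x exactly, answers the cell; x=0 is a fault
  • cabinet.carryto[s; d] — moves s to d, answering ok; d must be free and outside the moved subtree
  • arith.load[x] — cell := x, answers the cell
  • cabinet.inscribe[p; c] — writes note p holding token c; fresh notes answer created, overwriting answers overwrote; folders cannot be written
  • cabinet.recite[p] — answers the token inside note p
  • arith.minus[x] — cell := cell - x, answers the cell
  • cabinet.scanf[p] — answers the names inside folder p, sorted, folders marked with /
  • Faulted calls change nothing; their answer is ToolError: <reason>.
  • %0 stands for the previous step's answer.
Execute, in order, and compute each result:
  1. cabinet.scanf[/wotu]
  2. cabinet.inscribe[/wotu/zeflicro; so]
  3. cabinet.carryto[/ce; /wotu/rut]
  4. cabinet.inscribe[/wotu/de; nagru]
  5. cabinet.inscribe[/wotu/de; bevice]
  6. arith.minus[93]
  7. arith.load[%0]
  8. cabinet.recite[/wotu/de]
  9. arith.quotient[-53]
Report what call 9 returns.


Answer: 93/53

Derivation:
[in] scanf p='/wotu'
= []
[in] inscribe p='/wotu/zeflicro' c='so'
= created
[in] carryto s='/ce' d='/wotu/rut'
= ok
[in] inscribe p='/wotu/de' c='nagru'
= created
[in] inscribe p='/wotu/de' c='bevice'
= overwrote
[in] minus x='93'
= -93
[in] load x='%0'
= -93
[in] recite p='/wotu/de'
= bevice
[in] quotient x='-53'
= 93/53


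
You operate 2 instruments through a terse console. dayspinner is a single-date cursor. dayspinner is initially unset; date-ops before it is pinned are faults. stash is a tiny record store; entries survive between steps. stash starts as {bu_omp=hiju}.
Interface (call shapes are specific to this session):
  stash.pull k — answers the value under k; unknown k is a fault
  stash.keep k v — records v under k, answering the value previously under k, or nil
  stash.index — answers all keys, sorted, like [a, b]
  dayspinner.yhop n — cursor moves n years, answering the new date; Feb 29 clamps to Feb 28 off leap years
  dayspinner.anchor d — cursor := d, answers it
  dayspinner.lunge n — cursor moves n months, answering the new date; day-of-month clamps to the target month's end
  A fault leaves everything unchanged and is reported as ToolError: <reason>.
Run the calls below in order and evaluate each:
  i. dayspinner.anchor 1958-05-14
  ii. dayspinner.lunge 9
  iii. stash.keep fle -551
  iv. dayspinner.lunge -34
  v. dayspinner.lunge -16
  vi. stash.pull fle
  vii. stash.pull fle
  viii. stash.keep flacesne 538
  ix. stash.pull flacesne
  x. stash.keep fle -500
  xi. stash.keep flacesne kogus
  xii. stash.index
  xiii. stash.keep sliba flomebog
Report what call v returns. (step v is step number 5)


~$ dayspinner.anchor d='1958-05-14'
  1958-05-14
~$ dayspinner.lunge n='9'
  1959-02-14
~$ stash.keep k='fle' v='-551'
  nil
~$ dayspinner.lunge n='-34'
  1956-04-14
~$ dayspinner.lunge n='-16'
  1954-12-14
~$ stash.pull k='fle'
  -551
~$ stash.pull k='fle'
  -551
~$ stash.keep k='flacesne' v='538'
  nil
~$ stash.pull k='flacesne'
  538
~$ stash.keep k='fle' v='-500'
  -551
~$ stash.keep k='flacesne' v='kogus'
  538
~$ stash.index
  [bu_omp, flacesne, fle]
~$ stash.keep k='sliba' v='flomebog'
  nil

Answer: 1954-12-14


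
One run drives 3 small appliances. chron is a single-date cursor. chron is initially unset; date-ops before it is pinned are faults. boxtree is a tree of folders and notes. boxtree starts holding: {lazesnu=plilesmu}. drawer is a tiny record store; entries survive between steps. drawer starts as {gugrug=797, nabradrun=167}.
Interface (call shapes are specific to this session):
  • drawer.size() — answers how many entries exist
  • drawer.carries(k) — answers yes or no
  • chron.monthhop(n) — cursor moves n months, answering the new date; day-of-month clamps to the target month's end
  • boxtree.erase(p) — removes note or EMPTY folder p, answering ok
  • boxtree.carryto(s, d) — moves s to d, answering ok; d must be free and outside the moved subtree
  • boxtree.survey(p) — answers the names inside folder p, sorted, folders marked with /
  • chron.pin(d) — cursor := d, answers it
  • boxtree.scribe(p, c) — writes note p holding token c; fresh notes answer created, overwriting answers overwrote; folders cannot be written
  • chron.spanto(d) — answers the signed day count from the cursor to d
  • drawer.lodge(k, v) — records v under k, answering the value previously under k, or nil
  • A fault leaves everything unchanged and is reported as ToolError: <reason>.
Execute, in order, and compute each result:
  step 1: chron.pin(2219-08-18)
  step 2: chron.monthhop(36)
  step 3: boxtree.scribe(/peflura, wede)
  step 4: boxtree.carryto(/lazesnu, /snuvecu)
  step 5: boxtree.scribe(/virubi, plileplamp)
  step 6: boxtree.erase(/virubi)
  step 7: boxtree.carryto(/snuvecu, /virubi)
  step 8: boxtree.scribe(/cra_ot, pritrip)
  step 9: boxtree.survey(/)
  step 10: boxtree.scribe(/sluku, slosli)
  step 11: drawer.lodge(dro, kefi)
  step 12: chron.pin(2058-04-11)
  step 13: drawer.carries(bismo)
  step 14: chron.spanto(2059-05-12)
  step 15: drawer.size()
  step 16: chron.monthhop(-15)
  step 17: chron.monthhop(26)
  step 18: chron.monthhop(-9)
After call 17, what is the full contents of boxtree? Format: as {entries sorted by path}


Answer: {cra_ot=pritrip, peflura=wede, sluku=slosli, virubi=plilesmu}

Derivation:
Do: pin[d=2219-08-18]
See: 2219-08-18
Do: monthhop[n=36]
See: 2222-08-18
Do: scribe[p=/peflura; c=wede]
See: created
Do: carryto[s=/lazesnu; d=/snuvecu]
See: ok
Do: scribe[p=/virubi; c=plileplamp]
See: created
Do: erase[p=/virubi]
See: ok
Do: carryto[s=/snuvecu; d=/virubi]
See: ok
Do: scribe[p=/cra_ot; c=pritrip]
See: created
Do: survey[p=/]
See: [cra_ot, peflura, virubi]
Do: scribe[p=/sluku; c=slosli]
See: created
Do: lodge[k=dro; v=kefi]
See: nil
Do: pin[d=2058-04-11]
See: 2058-04-11
Do: carries[k=bismo]
See: no
Do: spanto[d=2059-05-12]
See: 396
Do: size[]
See: 3
Do: monthhop[n=-15]
See: 2057-01-11
Do: monthhop[n=26]
See: 2059-03-11
Do: monthhop[n=-9]
See: 2058-06-11


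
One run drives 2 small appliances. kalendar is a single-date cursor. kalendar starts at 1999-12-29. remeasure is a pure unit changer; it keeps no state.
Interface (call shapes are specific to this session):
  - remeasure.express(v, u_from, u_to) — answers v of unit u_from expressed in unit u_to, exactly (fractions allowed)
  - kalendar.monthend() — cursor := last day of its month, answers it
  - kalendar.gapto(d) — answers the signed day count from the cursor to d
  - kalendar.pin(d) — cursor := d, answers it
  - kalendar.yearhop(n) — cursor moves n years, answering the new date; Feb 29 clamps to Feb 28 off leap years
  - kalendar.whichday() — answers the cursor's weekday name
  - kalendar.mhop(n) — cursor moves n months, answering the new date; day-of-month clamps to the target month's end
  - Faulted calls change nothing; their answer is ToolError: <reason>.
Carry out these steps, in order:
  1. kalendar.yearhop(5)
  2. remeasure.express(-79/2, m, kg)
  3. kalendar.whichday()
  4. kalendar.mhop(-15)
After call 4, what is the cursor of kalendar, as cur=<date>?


Answer: cur=2003-09-29

Derivation:
Next I call yearhop with n=5, which returns 2004-12-29.
Invoking express with v=-79/2, u_from=m, u_to=kg, and observe ToolError: incompatible units.
Now I run whichday, which returns Wednesday.
Now I run mhop with n=-15: 2003-09-29.


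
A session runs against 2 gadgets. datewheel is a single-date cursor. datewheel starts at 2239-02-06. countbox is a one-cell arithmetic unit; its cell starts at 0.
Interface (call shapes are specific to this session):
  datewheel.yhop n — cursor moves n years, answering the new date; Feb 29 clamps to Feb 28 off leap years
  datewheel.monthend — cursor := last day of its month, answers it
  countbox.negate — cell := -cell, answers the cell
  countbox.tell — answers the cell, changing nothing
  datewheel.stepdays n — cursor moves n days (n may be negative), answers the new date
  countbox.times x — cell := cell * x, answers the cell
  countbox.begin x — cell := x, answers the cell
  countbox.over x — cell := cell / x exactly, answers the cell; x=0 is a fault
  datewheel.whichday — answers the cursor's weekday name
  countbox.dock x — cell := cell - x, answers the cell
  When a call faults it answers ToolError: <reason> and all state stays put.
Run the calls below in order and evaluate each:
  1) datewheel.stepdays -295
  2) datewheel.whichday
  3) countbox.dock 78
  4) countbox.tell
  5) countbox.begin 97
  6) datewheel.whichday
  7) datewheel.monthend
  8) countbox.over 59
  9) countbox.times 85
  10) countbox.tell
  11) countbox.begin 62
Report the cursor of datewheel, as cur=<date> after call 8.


Answer: cur=2238-04-30

Derivation:
>>> stepdays -295
= 2238-04-17
>>> whichday
= Tuesday
>>> dock 78
= -78
>>> tell
= -78
>>> begin 97
= 97
>>> whichday
= Tuesday
>>> monthend
= 2238-04-30
>>> over 59
= 97/59
>>> times 85
= 8245/59
>>> tell
= 8245/59
>>> begin 62
= 62


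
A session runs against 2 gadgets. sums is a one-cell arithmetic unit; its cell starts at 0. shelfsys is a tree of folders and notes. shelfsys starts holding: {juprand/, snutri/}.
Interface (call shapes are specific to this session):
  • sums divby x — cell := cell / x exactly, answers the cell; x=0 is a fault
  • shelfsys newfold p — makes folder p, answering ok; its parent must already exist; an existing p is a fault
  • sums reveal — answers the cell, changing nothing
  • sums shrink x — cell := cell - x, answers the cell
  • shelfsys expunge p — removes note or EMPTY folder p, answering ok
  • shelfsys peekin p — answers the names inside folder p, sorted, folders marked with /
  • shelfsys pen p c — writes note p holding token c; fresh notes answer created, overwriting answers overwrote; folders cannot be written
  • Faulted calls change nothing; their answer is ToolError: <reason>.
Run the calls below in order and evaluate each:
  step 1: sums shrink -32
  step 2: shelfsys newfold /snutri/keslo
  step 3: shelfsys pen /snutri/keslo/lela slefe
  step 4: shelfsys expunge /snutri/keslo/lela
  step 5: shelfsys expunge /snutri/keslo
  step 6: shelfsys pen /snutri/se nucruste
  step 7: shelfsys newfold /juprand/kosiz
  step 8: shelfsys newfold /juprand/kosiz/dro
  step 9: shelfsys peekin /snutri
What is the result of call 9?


Answer: [se]

Derivation:
// sums shrink(x: -32) == 32
// shelfsys newfold(p: /snutri/keslo) == ok
// shelfsys pen(p: /snutri/keslo/lela, c: slefe) == created
// shelfsys expunge(p: /snutri/keslo/lela) == ok
// shelfsys expunge(p: /snutri/keslo) == ok
// shelfsys pen(p: /snutri/se, c: nucruste) == created
// shelfsys newfold(p: /juprand/kosiz) == ok
// shelfsys newfold(p: /juprand/kosiz/dro) == ok
// shelfsys peekin(p: /snutri) == [se]


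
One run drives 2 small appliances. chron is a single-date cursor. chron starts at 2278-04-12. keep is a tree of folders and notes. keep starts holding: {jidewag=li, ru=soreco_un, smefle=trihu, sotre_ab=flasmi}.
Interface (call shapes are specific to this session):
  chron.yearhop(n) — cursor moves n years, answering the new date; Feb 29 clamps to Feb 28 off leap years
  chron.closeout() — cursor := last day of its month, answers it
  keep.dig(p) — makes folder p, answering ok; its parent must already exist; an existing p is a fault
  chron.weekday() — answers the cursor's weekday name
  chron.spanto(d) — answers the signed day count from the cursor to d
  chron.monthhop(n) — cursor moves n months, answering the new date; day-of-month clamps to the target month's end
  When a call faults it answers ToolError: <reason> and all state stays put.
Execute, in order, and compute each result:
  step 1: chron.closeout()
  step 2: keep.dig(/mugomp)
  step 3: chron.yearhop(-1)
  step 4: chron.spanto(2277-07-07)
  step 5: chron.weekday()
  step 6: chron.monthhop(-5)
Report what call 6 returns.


Answer: 2276-11-30

Derivation:
·→ closeout()
·← 2278-04-30
·→ dig(p=/mugomp)
·← ok
·→ yearhop(n=-1)
·← 2277-04-30
·→ spanto(d=2277-07-07)
·← 68
·→ weekday()
·← Monday
·→ monthhop(n=-5)
·← 2276-11-30


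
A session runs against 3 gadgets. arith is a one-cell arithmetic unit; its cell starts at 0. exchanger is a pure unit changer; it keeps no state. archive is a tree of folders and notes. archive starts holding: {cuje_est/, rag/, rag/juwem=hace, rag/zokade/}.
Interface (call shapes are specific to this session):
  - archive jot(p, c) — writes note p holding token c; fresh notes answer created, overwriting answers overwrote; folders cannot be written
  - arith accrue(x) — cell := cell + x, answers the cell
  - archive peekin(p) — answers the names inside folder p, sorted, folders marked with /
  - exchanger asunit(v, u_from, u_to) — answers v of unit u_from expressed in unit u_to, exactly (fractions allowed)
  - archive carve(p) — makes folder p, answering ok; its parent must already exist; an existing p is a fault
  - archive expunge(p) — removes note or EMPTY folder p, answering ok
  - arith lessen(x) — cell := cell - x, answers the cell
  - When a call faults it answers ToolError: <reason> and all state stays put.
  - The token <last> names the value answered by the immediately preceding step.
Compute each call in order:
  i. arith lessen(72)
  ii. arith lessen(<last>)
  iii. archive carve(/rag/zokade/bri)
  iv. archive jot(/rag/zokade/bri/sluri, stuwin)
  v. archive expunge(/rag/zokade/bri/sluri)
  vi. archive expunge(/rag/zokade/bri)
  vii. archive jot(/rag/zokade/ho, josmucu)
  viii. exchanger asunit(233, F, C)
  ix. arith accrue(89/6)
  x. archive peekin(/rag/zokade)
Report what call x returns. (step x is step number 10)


! 1. arith lessen(x=72) -> -72
! 2. arith lessen(x=<last>) -> 0
! 3. archive carve(p=/rag/zokade/bri) -> ok
! 4. archive jot(p=/rag/zokade/bri/sluri, c=stuwin) -> created
! 5. archive expunge(p=/rag/zokade/bri/sluri) -> ok
! 6. archive expunge(p=/rag/zokade/bri) -> ok
! 7. archive jot(p=/rag/zokade/ho, c=josmucu) -> created
! 8. exchanger asunit(v=233, u_from=F, u_to=C) -> 335/3
! 9. arith accrue(x=89/6) -> 89/6
! 10. archive peekin(p=/rag/zokade) -> [ho]

Answer: [ho]


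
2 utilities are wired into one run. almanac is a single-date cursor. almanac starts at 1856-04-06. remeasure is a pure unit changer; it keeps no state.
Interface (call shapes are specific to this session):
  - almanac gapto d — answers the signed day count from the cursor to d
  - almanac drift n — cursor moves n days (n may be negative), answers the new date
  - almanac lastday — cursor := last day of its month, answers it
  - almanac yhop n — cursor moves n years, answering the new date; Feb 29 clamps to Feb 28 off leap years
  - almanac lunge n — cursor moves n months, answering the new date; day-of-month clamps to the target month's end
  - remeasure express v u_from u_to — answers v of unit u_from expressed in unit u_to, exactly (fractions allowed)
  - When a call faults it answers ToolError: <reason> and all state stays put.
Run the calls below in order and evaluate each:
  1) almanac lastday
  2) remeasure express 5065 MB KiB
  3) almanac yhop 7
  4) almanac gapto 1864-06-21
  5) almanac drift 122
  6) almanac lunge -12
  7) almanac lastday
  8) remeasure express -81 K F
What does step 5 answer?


// 1. almanac lastday() => 1856-04-30
// 2. remeasure express(v: 5065, u_from: MB, u_to: KiB) => 79140625/16
// 3. almanac yhop(n: 7) => 1863-04-30
// 4. almanac gapto(d: 1864-06-21) => 418
// 5. almanac drift(n: 122) => 1863-08-30
// 6. almanac lunge(n: -12) => 1862-08-30
// 7. almanac lastday() => 1862-08-31
// 8. remeasure express(v: -81, u_from: K, u_to: F) => -60547/100

Answer: 1863-08-30


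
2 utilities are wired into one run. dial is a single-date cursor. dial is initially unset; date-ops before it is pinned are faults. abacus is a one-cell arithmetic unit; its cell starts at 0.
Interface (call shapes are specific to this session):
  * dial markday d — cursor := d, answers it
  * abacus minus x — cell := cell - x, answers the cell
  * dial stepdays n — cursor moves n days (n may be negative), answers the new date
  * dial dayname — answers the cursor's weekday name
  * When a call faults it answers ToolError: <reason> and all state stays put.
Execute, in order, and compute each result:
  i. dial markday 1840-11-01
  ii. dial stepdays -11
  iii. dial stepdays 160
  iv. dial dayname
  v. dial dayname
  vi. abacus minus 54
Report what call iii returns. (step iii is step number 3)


% dial markday(d=1840-11-01) -> 1840-11-01
% dial stepdays(n=-11) -> 1840-10-21
% dial stepdays(n=160) -> 1841-03-30
% dial dayname() -> Tuesday
% dial dayname() -> Tuesday
% abacus minus(x=54) -> -54

Answer: 1841-03-30


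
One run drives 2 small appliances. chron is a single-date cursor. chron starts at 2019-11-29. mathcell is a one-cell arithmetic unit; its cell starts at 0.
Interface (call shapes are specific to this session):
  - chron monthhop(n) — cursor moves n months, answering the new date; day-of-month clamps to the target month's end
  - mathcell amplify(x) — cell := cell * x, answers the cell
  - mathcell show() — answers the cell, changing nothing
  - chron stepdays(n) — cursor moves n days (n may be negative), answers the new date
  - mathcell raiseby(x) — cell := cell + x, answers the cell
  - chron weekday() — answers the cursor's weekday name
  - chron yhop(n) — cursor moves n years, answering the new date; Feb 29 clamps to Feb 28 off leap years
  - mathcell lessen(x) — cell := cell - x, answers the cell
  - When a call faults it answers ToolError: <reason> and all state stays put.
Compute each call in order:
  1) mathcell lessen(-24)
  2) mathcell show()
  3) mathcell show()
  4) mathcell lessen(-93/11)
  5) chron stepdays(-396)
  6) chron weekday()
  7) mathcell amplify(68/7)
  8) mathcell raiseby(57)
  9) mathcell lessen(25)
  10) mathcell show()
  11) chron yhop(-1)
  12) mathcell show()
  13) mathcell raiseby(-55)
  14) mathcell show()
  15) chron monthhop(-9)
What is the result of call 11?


Answer: 2017-10-29

Derivation:
-- mathcell lessen(x: -24) => 24
-- mathcell show() => 24
-- mathcell show() => 24
-- mathcell lessen(x: -93/11) => 357/11
-- chron stepdays(n: -396) => 2018-10-29
-- chron weekday() => Monday
-- mathcell amplify(x: 68/7) => 3468/11
-- mathcell raiseby(x: 57) => 4095/11
-- mathcell lessen(x: 25) => 3820/11
-- mathcell show() => 3820/11
-- chron yhop(n: -1) => 2017-10-29
-- mathcell show() => 3820/11
-- mathcell raiseby(x: -55) => 3215/11
-- mathcell show() => 3215/11
-- chron monthhop(n: -9) => 2017-01-29


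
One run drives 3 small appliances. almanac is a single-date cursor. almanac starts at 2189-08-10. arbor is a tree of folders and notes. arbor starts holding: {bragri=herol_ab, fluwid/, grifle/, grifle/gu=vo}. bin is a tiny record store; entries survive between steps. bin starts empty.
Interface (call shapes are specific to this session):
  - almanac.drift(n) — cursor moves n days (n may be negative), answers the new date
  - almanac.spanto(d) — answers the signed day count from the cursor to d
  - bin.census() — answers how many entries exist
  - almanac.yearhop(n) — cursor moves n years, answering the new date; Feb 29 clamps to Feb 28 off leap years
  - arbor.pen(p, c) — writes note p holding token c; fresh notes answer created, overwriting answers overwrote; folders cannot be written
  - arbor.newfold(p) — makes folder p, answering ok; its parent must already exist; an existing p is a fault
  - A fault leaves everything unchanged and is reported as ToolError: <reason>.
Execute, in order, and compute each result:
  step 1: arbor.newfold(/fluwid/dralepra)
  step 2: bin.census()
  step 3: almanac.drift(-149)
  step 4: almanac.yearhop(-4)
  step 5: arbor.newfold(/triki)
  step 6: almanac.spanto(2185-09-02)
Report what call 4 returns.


> newfold p: /fluwid/dralepra
:: ok
> census
:: 0
> drift n: -149
:: 2189-03-14
> yearhop n: -4
:: 2185-03-14
> newfold p: /triki
:: ok
> spanto d: 2185-09-02
:: 172

Answer: 2185-03-14


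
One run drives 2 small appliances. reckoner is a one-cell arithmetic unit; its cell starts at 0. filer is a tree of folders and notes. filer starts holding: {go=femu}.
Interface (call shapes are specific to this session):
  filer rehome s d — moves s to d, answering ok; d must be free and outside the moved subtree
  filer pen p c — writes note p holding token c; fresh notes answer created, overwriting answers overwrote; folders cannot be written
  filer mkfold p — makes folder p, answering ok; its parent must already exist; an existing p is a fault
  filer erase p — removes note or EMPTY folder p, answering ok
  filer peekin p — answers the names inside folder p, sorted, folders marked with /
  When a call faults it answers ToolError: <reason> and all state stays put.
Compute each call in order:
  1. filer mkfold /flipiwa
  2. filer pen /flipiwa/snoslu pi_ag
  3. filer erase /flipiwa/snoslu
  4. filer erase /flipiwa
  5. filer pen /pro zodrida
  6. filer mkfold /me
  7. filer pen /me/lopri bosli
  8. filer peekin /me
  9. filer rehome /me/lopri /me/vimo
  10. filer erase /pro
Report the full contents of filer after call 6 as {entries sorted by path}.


Answer: {go=femu, me/, pro=zodrida}

Derivation:
>> filer mkfold(p→/flipiwa)
<< ok
>> filer pen(p→/flipiwa/snoslu, c→pi_ag)
<< created
>> filer erase(p→/flipiwa/snoslu)
<< ok
>> filer erase(p→/flipiwa)
<< ok
>> filer pen(p→/pro, c→zodrida)
<< created
>> filer mkfold(p→/me)
<< ok
>> filer pen(p→/me/lopri, c→bosli)
<< created
>> filer peekin(p→/me)
<< [lopri]
>> filer rehome(s→/me/lopri, d→/me/vimo)
<< ok
>> filer erase(p→/pro)
<< ok


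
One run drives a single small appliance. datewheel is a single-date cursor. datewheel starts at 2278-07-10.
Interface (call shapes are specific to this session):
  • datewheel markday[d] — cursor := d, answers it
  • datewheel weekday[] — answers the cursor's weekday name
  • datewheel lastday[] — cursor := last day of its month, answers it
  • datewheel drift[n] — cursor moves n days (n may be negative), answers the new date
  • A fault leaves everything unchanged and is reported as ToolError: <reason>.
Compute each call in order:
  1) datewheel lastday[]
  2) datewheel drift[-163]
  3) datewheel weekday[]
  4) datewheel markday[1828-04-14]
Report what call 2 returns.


-- datewheel lastday() -> 2278-07-31
-- datewheel drift(n→-163) -> 2278-02-18
-- datewheel weekday() -> Monday
-- datewheel markday(d→1828-04-14) -> 1828-04-14

Answer: 2278-02-18
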